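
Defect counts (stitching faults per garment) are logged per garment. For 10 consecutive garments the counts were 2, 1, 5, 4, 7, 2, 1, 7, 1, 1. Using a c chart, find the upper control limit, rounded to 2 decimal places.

c̄ = (2 + 1 + 5 + 4 + 7 + 2 + 1 + 7 + 1 + 1) / 10 = 31 / 10 = 3.1000
UCL = c̄ + 3√c̄ = 3.1000 + 3 × √3.1000 = 3.1000 + 3 × 1.7607 = 8.3820

8.38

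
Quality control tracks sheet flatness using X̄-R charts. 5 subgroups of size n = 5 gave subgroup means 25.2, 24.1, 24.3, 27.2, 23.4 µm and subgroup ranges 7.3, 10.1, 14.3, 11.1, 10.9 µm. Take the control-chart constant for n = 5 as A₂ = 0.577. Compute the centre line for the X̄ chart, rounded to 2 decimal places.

24.84

X̄̄ = (25.2 + 24.1 + 24.3 + 27.2 + 23.4) / 5 = 124.2000 / 5 = 24.8400
CL = X̄̄ = 24.8400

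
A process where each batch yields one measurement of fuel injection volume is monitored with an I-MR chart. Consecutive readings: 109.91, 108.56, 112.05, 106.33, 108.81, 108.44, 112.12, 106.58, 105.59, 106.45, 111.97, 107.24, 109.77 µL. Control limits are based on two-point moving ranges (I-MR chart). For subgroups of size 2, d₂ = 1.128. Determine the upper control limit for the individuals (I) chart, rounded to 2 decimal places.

X̄ = (109.91 + 108.56 + 112.05 + 106.33 + 108.81 + 108.44 + 112.12 + 106.58 + 105.59 + 106.45 + 111.97 + 107.24 + 109.77) / 13 = 108.7554
Moving ranges: 1.35, 3.49, 5.72, 2.48, 0.37, 3.68, 5.54, 0.99, 0.86, 5.52, 4.73, 2.53; M̄R̄ = 37.2600 / 12 = 3.1050
UCL = X̄ + 3·M̄R̄/d₂ = 108.7554 + 3 × 3.1050 / 1.128 = 117.0134

117.01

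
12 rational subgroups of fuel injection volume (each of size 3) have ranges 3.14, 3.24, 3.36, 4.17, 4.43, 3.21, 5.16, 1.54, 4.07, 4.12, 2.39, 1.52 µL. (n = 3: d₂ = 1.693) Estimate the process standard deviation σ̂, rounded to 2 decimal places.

R̄ = (3.14 + 3.24 + 3.36 + 4.17 + 4.43 + 3.21 + 5.16 + 1.54 + 4.07 + 4.12 + 2.39 + 1.52) / 12 = 3.3625
σ̂ = R̄ / d₂ = 3.3625 / 1.693 = 1.9861

1.99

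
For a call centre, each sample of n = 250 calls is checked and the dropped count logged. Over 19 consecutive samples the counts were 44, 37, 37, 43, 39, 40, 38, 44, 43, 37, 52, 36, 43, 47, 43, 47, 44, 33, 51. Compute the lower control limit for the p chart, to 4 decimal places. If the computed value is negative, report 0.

0.0971

p̄ = Σdᵢ / (k·n) = 798 / (19 × 250) = 0.16800
LCL = p̄ − 3·√(p̄(1−p̄)/n) = 0.16800 − 3 × 0.02365 = 0.09706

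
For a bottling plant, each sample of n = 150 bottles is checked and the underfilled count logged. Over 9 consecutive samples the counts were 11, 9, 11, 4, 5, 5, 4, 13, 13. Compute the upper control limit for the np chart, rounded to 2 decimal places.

16.75

p̄ = Σdᵢ / (k·n) = 75 / (9 × 150) = 0.05556
UCL = np̄ + 3·√(np̄(1−p̄)) = 8.3333 + 3 × √(8.3333×0.94444) = 8.3333 + 3 × 2.8054 = 16.7496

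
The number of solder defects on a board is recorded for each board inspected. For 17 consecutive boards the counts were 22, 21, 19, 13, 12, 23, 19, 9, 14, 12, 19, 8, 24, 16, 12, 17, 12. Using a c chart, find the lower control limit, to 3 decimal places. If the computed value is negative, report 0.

c̄ = (22 + 21 + 19 + 13 + 12 + 23 + 19 + 9 + 14 + 12 + 19 + 8 + 24 + 16 + 12 + 17 + 12) / 17 = 272 / 17 = 16.0000
LCL = c̄ − 3√c̄ = 16.0000 − 3 × 4.0000 = 4.0000

4.000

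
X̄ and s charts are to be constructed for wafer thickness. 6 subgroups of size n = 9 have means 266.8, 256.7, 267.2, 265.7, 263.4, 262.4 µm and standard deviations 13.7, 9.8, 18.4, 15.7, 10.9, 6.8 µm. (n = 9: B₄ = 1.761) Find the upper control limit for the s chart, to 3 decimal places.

s̄ = (13.7 + 9.8 + 18.4 + 15.7 + 10.9 + 6.8) / 6 = 12.5500
UCL_s = B₄·s̄ = 1.761 × 12.5500 = 22.1005

22.101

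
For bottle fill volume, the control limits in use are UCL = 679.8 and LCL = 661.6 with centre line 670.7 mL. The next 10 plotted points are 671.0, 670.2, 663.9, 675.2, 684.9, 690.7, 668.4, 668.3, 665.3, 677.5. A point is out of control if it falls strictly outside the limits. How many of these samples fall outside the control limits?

2

Compare each point to [661.6, 679.8]: sample 5 = 684.9 > UCL; sample 6 = 690.7 > UCL.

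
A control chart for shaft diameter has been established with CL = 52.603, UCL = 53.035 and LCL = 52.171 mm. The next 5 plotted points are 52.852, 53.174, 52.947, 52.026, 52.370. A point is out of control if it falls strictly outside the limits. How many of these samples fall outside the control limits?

2

Compare each point to [52.171, 53.035]: sample 2 = 53.174 > UCL; sample 4 = 52.026 < LCL.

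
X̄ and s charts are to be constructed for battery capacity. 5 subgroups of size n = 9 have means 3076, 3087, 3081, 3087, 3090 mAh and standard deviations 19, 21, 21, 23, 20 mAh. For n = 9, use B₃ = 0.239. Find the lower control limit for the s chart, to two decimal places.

s̄ = (19 + 21 + 21 + 23 + 20) / 5 = 20.8000
LCL_s = B₃·s̄ = 0.239 × 20.8000 = 4.9712

4.97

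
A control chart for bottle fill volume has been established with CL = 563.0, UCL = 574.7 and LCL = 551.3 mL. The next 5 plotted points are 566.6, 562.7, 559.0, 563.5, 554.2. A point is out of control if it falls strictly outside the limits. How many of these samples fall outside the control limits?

All 5 points lie within [551.3, 574.7].

0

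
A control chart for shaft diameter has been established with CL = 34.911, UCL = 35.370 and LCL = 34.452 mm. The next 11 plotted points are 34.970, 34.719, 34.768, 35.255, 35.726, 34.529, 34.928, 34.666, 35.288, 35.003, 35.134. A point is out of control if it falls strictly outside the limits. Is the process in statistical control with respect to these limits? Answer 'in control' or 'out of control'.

Compare each point to [34.452, 35.370]: sample 5 = 35.726 > UCL.

out of control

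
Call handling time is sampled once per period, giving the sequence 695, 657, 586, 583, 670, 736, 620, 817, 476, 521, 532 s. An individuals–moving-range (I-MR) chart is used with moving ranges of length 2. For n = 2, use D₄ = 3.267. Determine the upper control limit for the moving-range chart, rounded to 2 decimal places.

Moving ranges: 38, 71, 3, 87, 66, 116, 197, 341, 45, 11; M̄R̄ = 975.0000 / 10 = 97.5000
UCL_MR = D₄·M̄R̄ = 3.267 × 97.5000 = 318.5325

318.53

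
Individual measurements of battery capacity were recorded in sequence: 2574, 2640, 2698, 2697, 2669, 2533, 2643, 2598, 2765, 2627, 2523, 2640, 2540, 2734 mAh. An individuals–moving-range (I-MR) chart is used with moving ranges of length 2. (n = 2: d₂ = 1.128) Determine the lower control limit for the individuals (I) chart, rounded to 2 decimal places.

X̄ = (2574 + 2640 + 2698 + 2697 + 2669 + 2533 + 2643 + 2598 + 2765 + 2627 + 2523 + 2640 + 2540 + 2734) / 14 = 2634.3571
Moving ranges: 66, 58, 1, 28, 136, 110, 45, 167, 138, 104, 117, 100, 194; M̄R̄ = 1264.0000 / 13 = 97.2308
LCL = X̄ − 3·M̄R̄/d₂ = 2634.3571 − 3 × 97.2308 / 1.128 = 2375.7647

2375.76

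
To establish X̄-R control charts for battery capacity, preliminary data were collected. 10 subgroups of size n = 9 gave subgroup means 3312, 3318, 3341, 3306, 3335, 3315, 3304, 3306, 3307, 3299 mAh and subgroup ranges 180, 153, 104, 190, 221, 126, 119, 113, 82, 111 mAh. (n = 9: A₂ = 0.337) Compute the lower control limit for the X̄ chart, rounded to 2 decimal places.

3267.15

X̄̄ = (3312 + 3318 + 3341 + 3306 + 3335 + 3315 + 3304 + 3306 + 3307 + 3299) / 10 = 33143.0000 / 10 = 3314.3000
R̄ = (180 + 153 + 104 + 190 + 221 + 126 + 119 + 113 + 82 + 111) / 10 = 1399.0000 / 10 = 139.9000
LCL = X̄̄ − A₂·R̄ = 3314.3000 − 0.337 × 139.9000 = 3267.1537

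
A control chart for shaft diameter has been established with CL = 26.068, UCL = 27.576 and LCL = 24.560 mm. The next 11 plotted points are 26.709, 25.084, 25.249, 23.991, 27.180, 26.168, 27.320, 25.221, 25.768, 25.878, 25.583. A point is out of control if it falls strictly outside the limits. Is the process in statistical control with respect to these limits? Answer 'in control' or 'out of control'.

out of control

Compare each point to [24.560, 27.576]: sample 4 = 23.991 < LCL.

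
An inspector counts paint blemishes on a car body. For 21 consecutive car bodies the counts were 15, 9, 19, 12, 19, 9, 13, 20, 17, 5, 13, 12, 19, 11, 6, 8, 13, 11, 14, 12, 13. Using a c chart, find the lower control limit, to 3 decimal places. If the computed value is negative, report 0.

2.100

c̄ = (15 + 9 + 19 + 12 + 19 + 9 + 13 + 20 + 17 + 5 + 13 + 12 + 19 + 11 + 6 + 8 + 13 + 11 + 14 + 12 + 13) / 21 = 270 / 21 = 12.8571
LCL = c̄ − 3√c̄ = 12.8571 − 3 × 3.5857 = 2.1001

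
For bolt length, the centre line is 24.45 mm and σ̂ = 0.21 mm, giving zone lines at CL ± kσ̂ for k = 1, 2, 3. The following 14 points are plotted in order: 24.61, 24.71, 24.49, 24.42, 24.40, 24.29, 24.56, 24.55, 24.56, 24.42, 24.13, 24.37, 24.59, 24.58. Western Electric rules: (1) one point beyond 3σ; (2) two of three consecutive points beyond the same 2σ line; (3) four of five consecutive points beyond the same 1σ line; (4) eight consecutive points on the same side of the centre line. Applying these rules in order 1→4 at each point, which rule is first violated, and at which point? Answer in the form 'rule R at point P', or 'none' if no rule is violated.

none

Zone of each point (C = within 1σ̂, B = 1σ̂–2σ̂, A = 2σ̂–3σ̂, * = beyond 3σ̂; sign = side of CL): 1:+C, 2:+B, 3:+C, 4:-C, 5:-C, 6:-C, 7:+C, 8:+C, 9:+C, 10:-C, 11:-B, 12:-C, 13:+C, 14:+C
No rule fires across all 14 points.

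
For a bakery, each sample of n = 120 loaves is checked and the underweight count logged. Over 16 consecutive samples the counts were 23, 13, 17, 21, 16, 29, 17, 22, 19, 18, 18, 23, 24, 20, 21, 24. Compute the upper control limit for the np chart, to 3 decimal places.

p̄ = Σdᵢ / (k·n) = 325 / (16 × 120) = 0.16927
UCL = np̄ + 3·√(np̄(1−p̄)) = 20.3125 + 3 × √(20.3125×0.83073) = 20.3125 + 3 × 4.1078 = 32.6360

32.636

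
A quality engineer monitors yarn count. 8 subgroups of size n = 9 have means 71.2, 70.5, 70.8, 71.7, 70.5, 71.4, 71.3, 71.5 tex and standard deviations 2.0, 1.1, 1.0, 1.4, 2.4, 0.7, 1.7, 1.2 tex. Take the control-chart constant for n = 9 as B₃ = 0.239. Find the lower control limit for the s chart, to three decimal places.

0.344

s̄ = (2.0 + 1.1 + 1.0 + 1.4 + 2.4 + 0.7 + 1.7 + 1.2) / 8 = 1.4375
LCL_s = B₃·s̄ = 0.239 × 1.4375 = 0.3436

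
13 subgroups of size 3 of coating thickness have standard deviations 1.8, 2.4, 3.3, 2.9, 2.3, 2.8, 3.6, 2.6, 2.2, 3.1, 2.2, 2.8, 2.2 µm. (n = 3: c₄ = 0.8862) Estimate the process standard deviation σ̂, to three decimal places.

2.969

s̄ = (1.8 + 2.4 + 3.3 + 2.9 + 2.3 + 2.8 + 3.6 + 2.6 + 2.2 + 3.1 + 2.2 + 2.8 + 2.2) / 13 = 2.6308
σ̂ = s̄ / c₄ = 2.6308 / 0.8862 = 2.9686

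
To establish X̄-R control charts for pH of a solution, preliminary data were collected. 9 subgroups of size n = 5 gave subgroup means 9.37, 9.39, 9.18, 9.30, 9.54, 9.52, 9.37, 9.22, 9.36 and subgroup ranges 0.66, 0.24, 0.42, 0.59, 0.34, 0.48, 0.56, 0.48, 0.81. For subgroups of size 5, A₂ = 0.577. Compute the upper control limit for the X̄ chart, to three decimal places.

X̄̄ = (9.37 + 9.39 + 9.18 + 9.30 + 9.54 + 9.52 + 9.37 + 9.22 + 9.36) / 9 = 84.2500 / 9 = 9.3611
R̄ = (0.66 + 0.24 + 0.42 + 0.59 + 0.34 + 0.48 + 0.56 + 0.48 + 0.81) / 9 = 4.5800 / 9 = 0.5089
UCL = X̄̄ + A₂·R̄ = 9.3611 + 0.577 × 0.5089 = 9.6547

9.655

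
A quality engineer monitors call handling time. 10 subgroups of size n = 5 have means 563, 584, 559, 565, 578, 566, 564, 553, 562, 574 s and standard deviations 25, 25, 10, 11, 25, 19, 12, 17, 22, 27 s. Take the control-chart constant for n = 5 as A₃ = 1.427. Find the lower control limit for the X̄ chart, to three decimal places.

X̄̄ = (563 + 584 + 559 + 565 + 578 + 566 + 564 + 553 + 562 + 574) / 10 = 566.8000
s̄ = (25 + 25 + 10 + 11 + 25 + 19 + 12 + 17 + 22 + 27) / 10 = 19.3000
LCL = X̄̄ − A₃·s̄ = 566.8000 − 1.427 × 19.3000 = 539.2589

539.259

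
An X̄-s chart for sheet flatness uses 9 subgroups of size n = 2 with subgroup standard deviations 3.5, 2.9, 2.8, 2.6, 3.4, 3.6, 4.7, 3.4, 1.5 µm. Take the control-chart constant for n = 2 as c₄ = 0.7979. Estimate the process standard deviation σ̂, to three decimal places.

3.955

s̄ = (3.5 + 2.9 + 2.8 + 2.6 + 3.4 + 3.6 + 4.7 + 3.4 + 1.5) / 9 = 3.1556
σ̂ = s̄ / c₄ = 3.1556 / 0.7979 = 3.9548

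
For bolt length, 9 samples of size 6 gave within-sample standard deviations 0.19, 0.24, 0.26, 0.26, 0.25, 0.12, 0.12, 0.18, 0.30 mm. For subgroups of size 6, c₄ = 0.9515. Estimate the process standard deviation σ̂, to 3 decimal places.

s̄ = (0.19 + 0.24 + 0.26 + 0.26 + 0.25 + 0.12 + 0.12 + 0.18 + 0.30) / 9 = 0.2133
σ̂ = s̄ / c₄ = 0.2133 / 0.9515 = 0.2242

0.224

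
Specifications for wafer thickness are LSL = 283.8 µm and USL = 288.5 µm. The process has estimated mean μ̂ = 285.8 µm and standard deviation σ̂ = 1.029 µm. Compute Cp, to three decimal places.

Cp = (USL − LSL) / (6σ̂) = (288.5 − 283.8) / (6 × 1.029) = 4.7000 / 6.1740 = 0.7613

0.761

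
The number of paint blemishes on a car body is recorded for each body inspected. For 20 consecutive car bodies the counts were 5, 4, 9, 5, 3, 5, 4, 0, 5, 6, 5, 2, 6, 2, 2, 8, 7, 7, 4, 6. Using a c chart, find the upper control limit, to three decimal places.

11.288

c̄ = (5 + 4 + 9 + 5 + 3 + 5 + 4 + 0 + 5 + 6 + 5 + 2 + 6 + 2 + 2 + 8 + 7 + 7 + 4 + 6) / 20 = 95 / 20 = 4.7500
UCL = c̄ + 3√c̄ = 4.7500 + 3 × √4.7500 = 4.7500 + 3 × 2.1794 = 11.2883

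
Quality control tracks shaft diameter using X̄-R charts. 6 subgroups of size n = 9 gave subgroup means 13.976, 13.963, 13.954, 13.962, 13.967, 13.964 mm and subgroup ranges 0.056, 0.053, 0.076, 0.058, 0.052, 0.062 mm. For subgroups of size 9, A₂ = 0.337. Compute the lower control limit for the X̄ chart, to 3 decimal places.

X̄̄ = (13.976 + 13.963 + 13.954 + 13.962 + 13.967 + 13.964) / 6 = 83.7860 / 6 = 13.9643
R̄ = (0.056 + 0.053 + 0.076 + 0.058 + 0.052 + 0.062) / 6 = 0.3570 / 6 = 0.0595
LCL = X̄̄ − A₂·R̄ = 13.9643 − 0.337 × 0.0595 = 13.9443

13.944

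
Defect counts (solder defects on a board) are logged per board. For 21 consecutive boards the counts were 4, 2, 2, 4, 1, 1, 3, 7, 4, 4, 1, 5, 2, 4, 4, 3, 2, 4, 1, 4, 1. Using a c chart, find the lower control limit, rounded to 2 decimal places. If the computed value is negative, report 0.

c̄ = (4 + 2 + 2 + 4 + 1 + 1 + 3 + 7 + 4 + 4 + 1 + 5 + 2 + 4 + 4 + 3 + 2 + 4 + 1 + 4 + 1) / 21 = 63 / 21 = 3.0000
LCL = c̄ − 3√c̄ = 3.0000 − 3 × 1.7321 = -2.1962 → 0 (cannot be negative)

0.00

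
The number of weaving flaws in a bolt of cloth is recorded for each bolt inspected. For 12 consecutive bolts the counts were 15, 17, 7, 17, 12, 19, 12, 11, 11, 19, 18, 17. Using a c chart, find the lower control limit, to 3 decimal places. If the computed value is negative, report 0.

3.127

c̄ = (15 + 17 + 7 + 17 + 12 + 19 + 12 + 11 + 11 + 19 + 18 + 17) / 12 = 175 / 12 = 14.5833
LCL = c̄ − 3√c̄ = 14.5833 − 3 × 3.8188 = 3.1269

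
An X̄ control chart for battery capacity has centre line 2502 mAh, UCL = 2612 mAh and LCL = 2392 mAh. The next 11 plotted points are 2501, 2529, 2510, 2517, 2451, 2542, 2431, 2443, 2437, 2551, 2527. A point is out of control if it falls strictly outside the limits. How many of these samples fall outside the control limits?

All 11 points lie within [2392, 2612].

0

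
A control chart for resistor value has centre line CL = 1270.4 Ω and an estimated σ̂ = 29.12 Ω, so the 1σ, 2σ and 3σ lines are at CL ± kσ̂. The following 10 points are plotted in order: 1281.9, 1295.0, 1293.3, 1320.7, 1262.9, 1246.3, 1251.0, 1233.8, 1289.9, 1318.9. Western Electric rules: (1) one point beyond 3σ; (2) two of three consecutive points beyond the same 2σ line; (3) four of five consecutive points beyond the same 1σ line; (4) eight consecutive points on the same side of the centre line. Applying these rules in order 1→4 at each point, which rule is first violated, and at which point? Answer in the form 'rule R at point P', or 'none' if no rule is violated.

none

Zone of each point (C = within 1σ̂, B = 1σ̂–2σ̂, A = 2σ̂–3σ̂, * = beyond 3σ̂; sign = side of CL): 1:+C, 2:+C, 3:+C, 4:+B, 5:-C, 6:-C, 7:-C, 8:-B, 9:+C, 10:+B
No rule fires across all 10 points.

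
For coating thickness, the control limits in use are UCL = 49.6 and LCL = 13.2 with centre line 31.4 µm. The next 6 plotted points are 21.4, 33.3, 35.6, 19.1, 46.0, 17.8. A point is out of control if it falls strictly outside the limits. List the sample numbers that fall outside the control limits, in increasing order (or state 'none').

none

All 6 points lie within [13.2, 49.6].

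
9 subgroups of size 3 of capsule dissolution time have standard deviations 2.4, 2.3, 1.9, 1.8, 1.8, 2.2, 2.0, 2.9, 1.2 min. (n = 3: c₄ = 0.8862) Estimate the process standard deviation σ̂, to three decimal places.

2.320

s̄ = (2.4 + 2.3 + 1.9 + 1.8 + 1.8 + 2.2 + 2.0 + 2.9 + 1.2) / 9 = 2.0556
σ̂ = s̄ / c₄ = 2.0556 / 0.8862 = 2.3195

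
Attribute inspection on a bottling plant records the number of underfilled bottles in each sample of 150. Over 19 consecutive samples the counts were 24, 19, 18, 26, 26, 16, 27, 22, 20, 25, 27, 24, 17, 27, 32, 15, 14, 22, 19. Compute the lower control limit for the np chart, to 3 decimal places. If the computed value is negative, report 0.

p̄ = Σdᵢ / (k·n) = 420 / (19 × 150) = 0.14737
LCL = np̄ − 3·√(np̄(1−p̄)) = 22.1053 − 3 × 4.3414 = 9.0811

9.081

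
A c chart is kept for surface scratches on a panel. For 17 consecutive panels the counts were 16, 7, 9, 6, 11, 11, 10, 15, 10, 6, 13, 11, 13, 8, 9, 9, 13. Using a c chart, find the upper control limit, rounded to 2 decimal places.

20.09

c̄ = (16 + 7 + 9 + 6 + 11 + 11 + 10 + 15 + 10 + 6 + 13 + 11 + 13 + 8 + 9 + 9 + 13) / 17 = 177 / 17 = 10.4118
UCL = c̄ + 3√c̄ = 10.4118 + 3 × √10.4118 = 10.4118 + 3 × 3.2267 = 20.0919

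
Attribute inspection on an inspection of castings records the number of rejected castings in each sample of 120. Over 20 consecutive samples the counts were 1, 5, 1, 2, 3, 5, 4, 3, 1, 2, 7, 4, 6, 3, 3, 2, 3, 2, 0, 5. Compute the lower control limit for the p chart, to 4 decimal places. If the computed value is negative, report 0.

0.0000

p̄ = Σdᵢ / (k·n) = 62 / (20 × 120) = 0.02583
LCL = p̄ − 3·√(p̄(1−p̄)/n) = 0.02583 − 3 × 0.01448 = -0.01761 → 0 (negative, so LCL = 0)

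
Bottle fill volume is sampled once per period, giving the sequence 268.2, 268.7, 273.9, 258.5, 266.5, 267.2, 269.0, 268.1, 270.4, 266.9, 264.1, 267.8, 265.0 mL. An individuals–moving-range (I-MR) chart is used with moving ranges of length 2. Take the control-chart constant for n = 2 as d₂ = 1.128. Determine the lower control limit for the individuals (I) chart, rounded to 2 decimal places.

256.70

X̄ = (268.2 + 268.7 + 273.9 + 258.5 + 266.5 + 267.2 + 269.0 + 268.1 + 270.4 + 266.9 + 264.1 + 267.8 + 265.0) / 13 = 267.2538
Moving ranges: 0.5, 5.2, 15.4, 8.0, 0.7, 1.8, 0.9, 2.3, 3.5, 2.8, 3.7, 2.8; M̄R̄ = 47.6000 / 12 = 3.9667
LCL = X̄ − 3·M̄R̄/d₂ = 267.2538 − 3 × 3.9667 / 1.128 = 256.7042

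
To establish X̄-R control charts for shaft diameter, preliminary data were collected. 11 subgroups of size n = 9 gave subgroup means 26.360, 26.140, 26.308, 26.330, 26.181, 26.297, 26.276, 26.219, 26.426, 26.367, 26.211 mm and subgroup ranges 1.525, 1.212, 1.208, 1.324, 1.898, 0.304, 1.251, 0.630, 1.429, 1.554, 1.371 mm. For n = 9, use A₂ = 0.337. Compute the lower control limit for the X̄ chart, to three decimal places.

X̄̄ = (26.360 + 26.140 + 26.308 + 26.330 + 26.181 + 26.297 + 26.276 + 26.219 + 26.426 + 26.367 + 26.211) / 11 = 289.1150 / 11 = 26.2832
R̄ = (1.525 + 1.212 + 1.208 + 1.324 + 1.898 + 0.304 + 1.251 + 0.630 + 1.429 + 1.554 + 1.371) / 11 = 13.7060 / 11 = 1.2460
LCL = X̄̄ − A₂·R̄ = 26.2832 − 0.337 × 1.2460 = 25.8633

25.863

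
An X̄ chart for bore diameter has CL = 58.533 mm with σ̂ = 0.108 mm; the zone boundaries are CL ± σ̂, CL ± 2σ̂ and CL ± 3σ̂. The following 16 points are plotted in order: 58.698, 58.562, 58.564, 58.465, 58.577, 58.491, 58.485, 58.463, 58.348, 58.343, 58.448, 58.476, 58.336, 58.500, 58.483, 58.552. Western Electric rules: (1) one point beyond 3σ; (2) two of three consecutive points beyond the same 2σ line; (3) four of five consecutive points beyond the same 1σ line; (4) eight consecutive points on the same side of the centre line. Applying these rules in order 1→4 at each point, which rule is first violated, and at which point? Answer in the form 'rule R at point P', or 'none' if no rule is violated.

Zone of each point (C = within 1σ̂, B = 1σ̂–2σ̂, A = 2σ̂–3σ̂, * = beyond 3σ̂; sign = side of CL): 1:+B, 2:+C, 3:+C, 4:-C, 5:+C, 6:-C, 7:-C, 8:-C, 9:-B, 10:-B, 11:-C, 12:-C, 13:-B, 14:-C, 15:-C, 16:+C
Rule 4 (eight consecutive points on the same side of the centre line) is satisfied at point 13.

rule 4 at point 13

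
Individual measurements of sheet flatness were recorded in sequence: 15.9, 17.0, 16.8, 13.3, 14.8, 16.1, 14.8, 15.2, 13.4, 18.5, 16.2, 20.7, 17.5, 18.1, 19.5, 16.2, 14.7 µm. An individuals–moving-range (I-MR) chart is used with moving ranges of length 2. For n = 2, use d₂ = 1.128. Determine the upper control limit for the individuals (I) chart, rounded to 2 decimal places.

21.88

X̄ = (15.9 + 17.0 + 16.8 + 13.3 + 14.8 + 16.1 + 14.8 + 15.2 + 13.4 + 18.5 + 16.2 + 20.7 + 17.5 + 18.1 + 19.5 + 16.2 + 14.7) / 17 = 16.3941
Moving ranges: 1.1, 0.2, 3.5, 1.5, 1.3, 1.3, 0.4, 1.8, 5.1, 2.3, 4.5, 3.2, 0.6, 1.4, 3.3, 1.5; M̄R̄ = 33.0000 / 16 = 2.0625
UCL = X̄ + 3·M̄R̄/d₂ = 16.3941 + 3 × 2.0625 / 1.128 = 21.8795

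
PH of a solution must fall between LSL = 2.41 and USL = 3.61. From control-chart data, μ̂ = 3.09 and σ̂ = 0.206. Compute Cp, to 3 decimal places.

Cp = (USL − LSL) / (6σ̂) = (3.61 − 2.41) / (6 × 0.206) = 1.2000 / 1.2360 = 0.9709

0.971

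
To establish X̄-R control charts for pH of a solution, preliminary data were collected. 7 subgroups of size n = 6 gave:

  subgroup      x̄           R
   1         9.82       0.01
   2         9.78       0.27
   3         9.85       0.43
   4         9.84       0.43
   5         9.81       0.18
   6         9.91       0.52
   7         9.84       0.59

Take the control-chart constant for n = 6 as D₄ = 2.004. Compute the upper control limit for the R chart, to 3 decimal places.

0.696

R̄ = (0.01 + 0.27 + 0.43 + 0.43 + 0.18 + 0.52 + 0.59) / 7 = 2.4300 / 7 = 0.3471
UCL_R = D₄·R̄ = 2.004 × 0.3471 = 0.6957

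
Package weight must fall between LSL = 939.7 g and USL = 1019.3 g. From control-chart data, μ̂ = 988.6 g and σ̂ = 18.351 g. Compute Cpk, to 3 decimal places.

0.558

Cpu = (USL − μ̂) / (3σ̂) = (1019.3 − 988.6) / (3 × 18.351) = 0.5576; Cpl = (μ̂ − LSL) / (3σ̂) = (988.6 − 939.7) / (3 × 18.351) = 0.8882; Cpk = min(Cpu, Cpl) = 0.5576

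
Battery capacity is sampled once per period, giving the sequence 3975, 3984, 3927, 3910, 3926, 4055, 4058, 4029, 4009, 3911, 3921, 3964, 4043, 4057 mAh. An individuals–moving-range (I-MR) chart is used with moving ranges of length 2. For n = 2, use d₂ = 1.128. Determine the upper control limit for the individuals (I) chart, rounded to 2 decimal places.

X̄ = (3975 + 3984 + 3927 + 3910 + 3926 + 4055 + 4058 + 4029 + 4009 + 3911 + 3921 + 3964 + 4043 + 4057) / 14 = 3983.5000
Moving ranges: 9, 57, 17, 16, 129, 3, 29, 20, 98, 10, 43, 79, 14; M̄R̄ = 524.0000 / 13 = 40.3077
UCL = X̄ + 3·M̄R̄/d₂ = 3983.5000 + 3 × 40.3077 / 1.128 = 4090.7013

4090.70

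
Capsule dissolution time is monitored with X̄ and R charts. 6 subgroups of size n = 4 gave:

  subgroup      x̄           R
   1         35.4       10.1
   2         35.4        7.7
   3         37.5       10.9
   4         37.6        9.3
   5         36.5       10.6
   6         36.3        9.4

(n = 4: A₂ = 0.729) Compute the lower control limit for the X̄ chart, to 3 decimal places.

X̄̄ = (35.4 + 35.4 + 37.5 + 37.6 + 36.5 + 36.3) / 6 = 218.7000 / 6 = 36.4500
R̄ = (10.1 + 7.7 + 10.9 + 9.3 + 10.6 + 9.4) / 6 = 58.0000 / 6 = 9.6667
LCL = X̄̄ − A₂·R̄ = 36.4500 − 0.729 × 9.6667 = 29.4030

29.403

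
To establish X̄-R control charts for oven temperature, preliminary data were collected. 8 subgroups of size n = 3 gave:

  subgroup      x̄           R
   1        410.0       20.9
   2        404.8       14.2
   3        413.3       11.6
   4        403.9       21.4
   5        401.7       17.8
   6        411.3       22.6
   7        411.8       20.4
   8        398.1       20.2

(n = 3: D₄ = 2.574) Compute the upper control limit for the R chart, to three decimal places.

47.973

R̄ = (20.9 + 14.2 + 11.6 + 21.4 + 17.8 + 22.6 + 20.4 + 20.2) / 8 = 149.1000 / 8 = 18.6375
UCL_R = D₄·R̄ = 2.574 × 18.6375 = 47.9729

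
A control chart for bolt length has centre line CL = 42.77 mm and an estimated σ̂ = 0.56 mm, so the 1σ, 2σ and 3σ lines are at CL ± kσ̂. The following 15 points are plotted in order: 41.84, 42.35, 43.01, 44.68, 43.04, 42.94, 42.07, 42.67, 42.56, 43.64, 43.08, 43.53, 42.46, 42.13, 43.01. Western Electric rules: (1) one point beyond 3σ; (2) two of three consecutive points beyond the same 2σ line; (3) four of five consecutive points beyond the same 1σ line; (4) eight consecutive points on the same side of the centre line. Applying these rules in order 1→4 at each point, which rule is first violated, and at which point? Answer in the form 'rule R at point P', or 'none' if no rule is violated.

rule 1 at point 4

Zone of each point (C = within 1σ̂, B = 1σ̂–2σ̂, A = 2σ̂–3σ̂, * = beyond 3σ̂; sign = side of CL): 1:-B, 2:-C, 3:+C, 4:+*, 5:+C, 6:+C, 7:-B, 8:-C, 9:-C, 10:+B, 11:+C, 12:+B, 13:-C, 14:-B, 15:+C
Rule 1 (one point beyond the 3σ limits) is satisfied at point 4.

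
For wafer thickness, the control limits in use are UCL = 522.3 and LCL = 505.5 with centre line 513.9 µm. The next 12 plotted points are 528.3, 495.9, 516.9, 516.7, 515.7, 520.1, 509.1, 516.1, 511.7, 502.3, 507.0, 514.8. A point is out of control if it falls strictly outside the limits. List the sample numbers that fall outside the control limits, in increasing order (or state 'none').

Compare each point to [505.5, 522.3]: sample 1 = 528.3 > UCL; sample 2 = 495.9 < LCL; sample 10 = 502.3 < LCL.

1, 2, 10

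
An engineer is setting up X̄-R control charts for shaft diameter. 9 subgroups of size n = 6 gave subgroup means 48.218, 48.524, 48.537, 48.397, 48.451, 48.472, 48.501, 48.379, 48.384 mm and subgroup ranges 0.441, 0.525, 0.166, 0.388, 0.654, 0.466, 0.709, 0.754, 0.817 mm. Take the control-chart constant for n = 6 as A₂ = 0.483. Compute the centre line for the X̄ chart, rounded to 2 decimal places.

X̄̄ = (48.218 + 48.524 + 48.537 + 48.397 + 48.451 + 48.472 + 48.501 + 48.379 + 48.384) / 9 = 435.8630 / 9 = 48.4292
CL = X̄̄ = 48.4292

48.43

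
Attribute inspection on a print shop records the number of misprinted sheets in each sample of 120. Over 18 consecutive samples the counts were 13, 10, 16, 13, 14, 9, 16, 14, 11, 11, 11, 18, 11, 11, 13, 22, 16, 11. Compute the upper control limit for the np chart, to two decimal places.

p̄ = Σdᵢ / (k·n) = 240 / (18 × 120) = 0.11111
UCL = np̄ + 3·√(np̄(1−p̄)) = 13.3333 + 3 × √(13.3333×0.88889) = 13.3333 + 3 × 3.4427 = 23.6613

23.66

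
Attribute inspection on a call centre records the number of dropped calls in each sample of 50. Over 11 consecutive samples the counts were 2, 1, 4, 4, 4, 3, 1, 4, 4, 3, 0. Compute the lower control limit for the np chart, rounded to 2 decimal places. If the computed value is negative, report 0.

p̄ = Σdᵢ / (k·n) = 30 / (11 × 50) = 0.05455
LCL = np̄ − 3·√(np̄(1−p̄)) = 2.7273 − 3 × 1.6058 = -2.0901 → 0 (negative, so LCL = 0)

0.00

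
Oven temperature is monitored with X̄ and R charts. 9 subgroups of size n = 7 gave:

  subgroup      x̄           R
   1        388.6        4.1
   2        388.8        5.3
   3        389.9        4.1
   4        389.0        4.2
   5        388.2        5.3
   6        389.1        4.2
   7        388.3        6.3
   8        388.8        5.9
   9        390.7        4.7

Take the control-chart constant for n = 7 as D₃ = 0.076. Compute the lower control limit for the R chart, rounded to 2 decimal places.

0.37

R̄ = (4.1 + 5.3 + 4.1 + 4.2 + 5.3 + 4.2 + 6.3 + 5.9 + 4.7) / 9 = 44.1000 / 9 = 4.9000
LCL_R = D₃·R̄ = 0.076 × 4.9000 = 0.3724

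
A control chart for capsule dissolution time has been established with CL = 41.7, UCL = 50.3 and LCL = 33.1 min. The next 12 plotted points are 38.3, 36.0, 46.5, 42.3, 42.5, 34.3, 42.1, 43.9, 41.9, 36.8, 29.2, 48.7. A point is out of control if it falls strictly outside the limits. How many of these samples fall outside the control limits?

Compare each point to [33.1, 50.3]: sample 11 = 29.2 < LCL.

1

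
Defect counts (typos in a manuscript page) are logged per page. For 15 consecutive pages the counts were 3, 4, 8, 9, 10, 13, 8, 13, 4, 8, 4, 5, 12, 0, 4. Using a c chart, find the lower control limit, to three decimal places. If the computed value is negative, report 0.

c̄ = (3 + 4 + 8 + 9 + 10 + 13 + 8 + 13 + 4 + 8 + 4 + 5 + 12 + 0 + 4) / 15 = 105 / 15 = 7.0000
LCL = c̄ − 3√c̄ = 7.0000 − 3 × 2.6458 = -0.9373 → 0 (cannot be negative)

0.000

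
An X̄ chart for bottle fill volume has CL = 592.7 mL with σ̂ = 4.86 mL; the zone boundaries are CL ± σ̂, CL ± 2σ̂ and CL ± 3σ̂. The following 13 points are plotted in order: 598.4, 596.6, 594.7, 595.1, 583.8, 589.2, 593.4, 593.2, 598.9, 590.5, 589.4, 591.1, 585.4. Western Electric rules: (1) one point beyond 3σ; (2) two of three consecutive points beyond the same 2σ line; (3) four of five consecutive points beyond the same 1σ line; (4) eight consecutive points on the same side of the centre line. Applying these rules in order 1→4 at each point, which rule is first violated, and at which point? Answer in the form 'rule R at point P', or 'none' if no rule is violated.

Zone of each point (C = within 1σ̂, B = 1σ̂–2σ̂, A = 2σ̂–3σ̂, * = beyond 3σ̂; sign = side of CL): 1:+B, 2:+C, 3:+C, 4:+C, 5:-B, 6:-C, 7:+C, 8:+C, 9:+B, 10:-C, 11:-C, 12:-C, 13:-B
No rule fires across all 13 points.

none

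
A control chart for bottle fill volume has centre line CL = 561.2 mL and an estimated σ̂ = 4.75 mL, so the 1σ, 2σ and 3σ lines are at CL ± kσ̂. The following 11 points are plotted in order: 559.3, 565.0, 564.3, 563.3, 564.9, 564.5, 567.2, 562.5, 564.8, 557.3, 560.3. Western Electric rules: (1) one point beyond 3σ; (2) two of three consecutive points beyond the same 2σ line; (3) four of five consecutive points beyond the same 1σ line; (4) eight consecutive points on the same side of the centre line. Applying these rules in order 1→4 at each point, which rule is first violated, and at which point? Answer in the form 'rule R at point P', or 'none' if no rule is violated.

rule 4 at point 9

Zone of each point (C = within 1σ̂, B = 1σ̂–2σ̂, A = 2σ̂–3σ̂, * = beyond 3σ̂; sign = side of CL): 1:-C, 2:+C, 3:+C, 4:+C, 5:+C, 6:+C, 7:+B, 8:+C, 9:+C, 10:-C, 11:-C
Rule 4 (eight consecutive points on the same side of the centre line) is satisfied at point 9.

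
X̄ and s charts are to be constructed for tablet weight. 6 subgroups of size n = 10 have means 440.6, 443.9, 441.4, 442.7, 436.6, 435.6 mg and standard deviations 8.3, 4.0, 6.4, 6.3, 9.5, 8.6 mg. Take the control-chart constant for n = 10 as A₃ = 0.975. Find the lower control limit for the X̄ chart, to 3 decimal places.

X̄̄ = (440.6 + 443.9 + 441.4 + 442.7 + 436.6 + 435.6) / 6 = 440.1333
s̄ = (8.3 + 4.0 + 6.4 + 6.3 + 9.5 + 8.6) / 6 = 7.1833
LCL = X̄̄ − A₃·s̄ = 440.1333 − 0.975 × 7.1833 = 433.1296

433.130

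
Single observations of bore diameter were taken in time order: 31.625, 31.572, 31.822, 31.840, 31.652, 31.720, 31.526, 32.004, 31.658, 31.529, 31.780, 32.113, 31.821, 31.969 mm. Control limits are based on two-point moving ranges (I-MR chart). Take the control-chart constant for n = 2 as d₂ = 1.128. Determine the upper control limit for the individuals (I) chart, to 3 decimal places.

32.322

X̄ = (31.625 + 31.572 + 31.822 + 31.840 + 31.652 + 31.720 + 31.526 + 32.004 + 31.658 + 31.529 + 31.780 + 32.113 + 31.821 + 31.969) / 14 = 31.7594
Moving ranges: 0.053, 0.250, 0.018, 0.188, 0.068, 0.194, 0.478, 0.346, 0.129, 0.251, 0.333, 0.292, 0.148; M̄R̄ = 2.7480 / 13 = 0.2114
UCL = X̄ + 3·M̄R̄/d₂ = 31.7594 + 3 × 0.2114 / 1.128 = 32.3216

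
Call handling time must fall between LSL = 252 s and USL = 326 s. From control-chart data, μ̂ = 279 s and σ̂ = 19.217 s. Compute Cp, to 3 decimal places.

0.642

Cp = (USL − LSL) / (6σ̂) = (326 − 252) / (6 × 19.217) = 74.0000 / 115.3020 = 0.6418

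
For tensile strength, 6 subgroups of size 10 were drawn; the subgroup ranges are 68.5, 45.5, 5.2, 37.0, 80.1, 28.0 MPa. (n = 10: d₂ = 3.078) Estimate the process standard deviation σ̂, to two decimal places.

R̄ = (68.5 + 45.5 + 5.2 + 37.0 + 80.1 + 28.0) / 6 = 44.0500
σ̂ = R̄ / d₂ = 44.0500 / 3.078 = 14.3112

14.31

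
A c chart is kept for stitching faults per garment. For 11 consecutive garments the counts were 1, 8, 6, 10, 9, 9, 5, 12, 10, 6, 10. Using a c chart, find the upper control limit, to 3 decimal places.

c̄ = (1 + 8 + 6 + 10 + 9 + 9 + 5 + 12 + 10 + 6 + 10) / 11 = 86 / 11 = 7.8182
UCL = c̄ + 3√c̄ = 7.8182 + 3 × √7.8182 = 7.8182 + 3 × 2.7961 = 16.2065

16.206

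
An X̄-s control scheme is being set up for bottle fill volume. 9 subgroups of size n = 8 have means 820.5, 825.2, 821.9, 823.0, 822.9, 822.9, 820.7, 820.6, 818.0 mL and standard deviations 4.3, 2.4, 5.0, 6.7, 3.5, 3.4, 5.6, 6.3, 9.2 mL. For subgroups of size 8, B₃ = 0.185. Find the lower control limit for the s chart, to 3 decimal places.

0.954

s̄ = (4.3 + 2.4 + 5.0 + 6.7 + 3.5 + 3.4 + 5.6 + 6.3 + 9.2) / 9 = 5.1556
LCL_s = B₃·s̄ = 0.185 × 5.1556 = 0.9538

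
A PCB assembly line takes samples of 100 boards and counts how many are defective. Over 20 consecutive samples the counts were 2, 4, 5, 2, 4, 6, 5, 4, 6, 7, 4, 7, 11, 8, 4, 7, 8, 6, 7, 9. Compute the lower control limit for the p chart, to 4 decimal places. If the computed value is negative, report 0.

p̄ = Σdᵢ / (k·n) = 116 / (20 × 100) = 0.05800
LCL = p̄ − 3·√(p̄(1−p̄)/n) = 0.05800 − 3 × 0.02337 = -0.01212 → 0 (negative, so LCL = 0)

0.0000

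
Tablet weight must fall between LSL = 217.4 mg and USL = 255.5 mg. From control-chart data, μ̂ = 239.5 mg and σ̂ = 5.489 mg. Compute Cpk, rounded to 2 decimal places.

0.97

Cpu = (USL − μ̂) / (3σ̂) = (255.5 − 239.5) / (3 × 5.489) = 0.9716; Cpl = (μ̂ − LSL) / (3σ̂) = (239.5 − 217.4) / (3 × 5.489) = 1.3421; Cpk = min(Cpu, Cpl) = 0.9716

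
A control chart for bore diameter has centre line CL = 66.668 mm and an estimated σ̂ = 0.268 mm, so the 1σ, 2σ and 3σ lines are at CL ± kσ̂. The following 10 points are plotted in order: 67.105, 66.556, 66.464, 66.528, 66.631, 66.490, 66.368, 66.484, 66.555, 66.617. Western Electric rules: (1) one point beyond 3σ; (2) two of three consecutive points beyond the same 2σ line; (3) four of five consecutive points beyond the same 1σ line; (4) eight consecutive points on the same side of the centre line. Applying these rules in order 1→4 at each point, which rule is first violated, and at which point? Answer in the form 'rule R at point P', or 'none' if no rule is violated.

rule 4 at point 9

Zone of each point (C = within 1σ̂, B = 1σ̂–2σ̂, A = 2σ̂–3σ̂, * = beyond 3σ̂; sign = side of CL): 1:+B, 2:-C, 3:-C, 4:-C, 5:-C, 6:-C, 7:-B, 8:-C, 9:-C, 10:-C
Rule 4 (eight consecutive points on the same side of the centre line) is satisfied at point 9.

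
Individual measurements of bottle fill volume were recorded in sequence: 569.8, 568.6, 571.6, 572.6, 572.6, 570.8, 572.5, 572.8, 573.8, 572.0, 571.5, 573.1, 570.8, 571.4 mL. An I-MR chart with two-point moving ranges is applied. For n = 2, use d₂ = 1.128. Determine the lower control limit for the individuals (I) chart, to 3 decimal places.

X̄ = (569.8 + 568.6 + 571.6 + 572.6 + 572.6 + 570.8 + 572.5 + 572.8 + 573.8 + 572.0 + 571.5 + 573.1 + 570.8 + 571.4) / 14 = 571.7071
Moving ranges: 1.2, 3.0, 1.0, 0.0, 1.8, 1.7, 0.3, 1.0, 1.8, 0.5, 1.6, 2.3, 0.6; M̄R̄ = 16.8000 / 13 = 1.2923
LCL = X̄ − 3·M̄R̄/d₂ = 571.7071 − 3 × 1.2923 / 1.128 = 568.2702

568.270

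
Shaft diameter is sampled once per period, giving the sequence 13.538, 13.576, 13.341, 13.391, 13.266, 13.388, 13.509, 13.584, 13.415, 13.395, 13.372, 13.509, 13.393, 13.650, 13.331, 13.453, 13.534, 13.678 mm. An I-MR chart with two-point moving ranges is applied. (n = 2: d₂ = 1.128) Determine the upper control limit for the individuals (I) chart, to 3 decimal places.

X̄ = (13.538 + 13.576 + 13.341 + 13.391 + 13.266 + 13.388 + 13.509 + 13.584 + 13.415 + 13.395 + 13.372 + 13.509 + 13.393 + 13.650 + 13.331 + 13.453 + 13.534 + 13.678) / 18 = 13.4624
Moving ranges: 0.038, 0.235, 0.050, 0.125, 0.122, 0.121, 0.075, 0.169, 0.020, 0.023, 0.137, 0.116, 0.257, 0.319, 0.122, 0.081, 0.144; M̄R̄ = 2.1540 / 17 = 0.1267
UCL = X̄ + 3·M̄R̄/d₂ = 13.4624 + 3 × 0.1267 / 1.128 = 13.7994

13.799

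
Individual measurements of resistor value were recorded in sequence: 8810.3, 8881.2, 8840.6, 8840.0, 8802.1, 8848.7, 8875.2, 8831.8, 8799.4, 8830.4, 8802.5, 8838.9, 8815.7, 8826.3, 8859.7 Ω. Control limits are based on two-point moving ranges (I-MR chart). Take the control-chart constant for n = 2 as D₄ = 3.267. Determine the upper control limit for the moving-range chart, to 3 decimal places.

107.671

Moving ranges: 70.9, 40.6, 0.6, 37.9, 46.6, 26.5, 43.4, 32.4, 31.0, 27.9, 36.4, 23.2, 10.6, 33.4; M̄R̄ = 461.4000 / 14 = 32.9571
UCL_MR = D₄·M̄R̄ = 3.267 × 32.9571 = 107.6710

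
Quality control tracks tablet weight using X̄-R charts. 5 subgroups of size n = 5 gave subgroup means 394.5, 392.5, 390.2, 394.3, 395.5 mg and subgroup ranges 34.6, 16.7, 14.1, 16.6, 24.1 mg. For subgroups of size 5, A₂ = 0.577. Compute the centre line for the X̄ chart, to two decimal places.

393.40

X̄̄ = (394.5 + 392.5 + 390.2 + 394.3 + 395.5) / 5 = 1967.0000 / 5 = 393.4000
CL = X̄̄ = 393.4000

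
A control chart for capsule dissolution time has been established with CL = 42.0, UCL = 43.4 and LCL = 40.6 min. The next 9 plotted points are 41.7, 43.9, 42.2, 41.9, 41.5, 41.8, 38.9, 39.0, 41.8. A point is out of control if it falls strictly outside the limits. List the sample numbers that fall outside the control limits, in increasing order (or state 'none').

Compare each point to [40.6, 43.4]: sample 2 = 43.9 > UCL; sample 7 = 38.9 < LCL; sample 8 = 39.0 < LCL.

2, 7, 8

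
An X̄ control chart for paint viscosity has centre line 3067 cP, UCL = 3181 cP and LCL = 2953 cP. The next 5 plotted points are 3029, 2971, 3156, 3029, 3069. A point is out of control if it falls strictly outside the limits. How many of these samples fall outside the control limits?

All 5 points lie within [2953, 3181].

0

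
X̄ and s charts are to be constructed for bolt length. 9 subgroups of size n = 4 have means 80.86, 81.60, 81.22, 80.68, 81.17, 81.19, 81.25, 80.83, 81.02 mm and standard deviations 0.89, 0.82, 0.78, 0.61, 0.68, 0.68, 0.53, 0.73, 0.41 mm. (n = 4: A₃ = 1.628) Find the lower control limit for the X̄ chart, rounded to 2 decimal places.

X̄̄ = (80.86 + 81.60 + 81.22 + 80.68 + 81.17 + 81.19 + 81.25 + 80.83 + 81.02) / 9 = 81.0911
s̄ = (0.89 + 0.82 + 0.78 + 0.61 + 0.68 + 0.68 + 0.53 + 0.73 + 0.41) / 9 = 0.6811
LCL = X̄̄ − A₃·s̄ = 81.0911 − 1.628 × 0.6811 = 79.9823

79.98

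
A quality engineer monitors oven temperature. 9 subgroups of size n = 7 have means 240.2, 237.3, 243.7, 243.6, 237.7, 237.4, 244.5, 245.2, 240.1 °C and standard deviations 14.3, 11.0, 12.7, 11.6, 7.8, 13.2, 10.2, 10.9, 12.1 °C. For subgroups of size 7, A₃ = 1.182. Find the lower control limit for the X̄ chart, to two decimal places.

X̄̄ = (240.2 + 237.3 + 243.7 + 243.6 + 237.7 + 237.4 + 244.5 + 245.2 + 240.1) / 9 = 241.0778
s̄ = (14.3 + 11.0 + 12.7 + 11.6 + 7.8 + 13.2 + 10.2 + 10.9 + 12.1) / 9 = 11.5333
LCL = X̄̄ − A₃·s̄ = 241.0778 − 1.182 × 11.5333 = 227.4454

227.45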